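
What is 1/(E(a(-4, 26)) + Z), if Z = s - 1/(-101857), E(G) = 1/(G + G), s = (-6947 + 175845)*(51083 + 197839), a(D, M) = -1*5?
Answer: 1018570/42823155843041073 ≈ 2.3786e-11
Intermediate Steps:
a(D, M) = -5
s = 42042427956 (s = 168898*248922 = 42042427956)
E(G) = 1/(2*G)
Z = 4282315584314293/101857 (Z = 42042427956 - 1/(-101857) = 42042427956 - 1*(-1/101857) = 42042427956 + 1/101857 = 4282315584314293/101857 ≈ 4.2042e+10)
1/(E(a(-4, 26)) + Z) = 1/((1/2)/(-5) + 4282315584314293/101857) = 1/((1/2)*(-1/5) + 4282315584314293/101857) = 1/(-1/10 + 4282315584314293/101857) = 1/(42823155843041073/1018570) = 1018570/42823155843041073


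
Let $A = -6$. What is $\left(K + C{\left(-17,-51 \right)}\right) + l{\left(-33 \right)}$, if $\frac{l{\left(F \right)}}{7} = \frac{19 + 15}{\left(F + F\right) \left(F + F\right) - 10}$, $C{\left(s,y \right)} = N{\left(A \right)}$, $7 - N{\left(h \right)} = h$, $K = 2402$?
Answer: $\frac{5247914}{2173} \approx 2415.1$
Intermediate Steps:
$N{\left(h \right)} = 7 - h$
$C{\left(s,y \right)} = 13$ ($C{\left(s,y \right)} = 7 - -6 = 7 + 6 = 13$)
$l{\left(F \right)} = \frac{238}{-10 + 4 F^{2}}$ ($l{\left(F \right)} = 7 \frac{19 + 15}{\left(F + F\right) \left(F + F\right) - 10} = 7 \frac{34}{2 F 2 F - 10} = 7 \frac{34}{4 F^{2} - 10} = 7 \frac{34}{-10 + 4 F^{2}} = \frac{238}{-10 + 4 F^{2}}$)
$\left(K + C{\left(-17,-51 \right)}\right) + l{\left(-33 \right)} = \left(2402 + 13\right) + \frac{119}{-5 + 2 \left(-33\right)^{2}} = 2415 + \frac{119}{-5 + 2 \cdot 1089} = 2415 + \frac{119}{-5 + 2178} = 2415 + \frac{119}{2173} = \frac{5247914}{2173}$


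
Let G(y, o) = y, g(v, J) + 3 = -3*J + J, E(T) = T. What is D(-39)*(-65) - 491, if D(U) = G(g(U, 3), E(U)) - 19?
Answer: 1329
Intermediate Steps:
g(v, J) = -3 - 2*J (g(v, J) = -3 + (-3*J + J) = -3 - 2*J)
D(U) = -28 (D(U) = (-3 - 2*3) - 19 = (-3 - 6) - 19 = -9 - 19 = -28)
D(-39)*(-65) - 491 = -28*(-65) - 491 = 1820 - 491 = 1329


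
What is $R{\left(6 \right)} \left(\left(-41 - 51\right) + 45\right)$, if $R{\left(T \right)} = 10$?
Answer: $-470$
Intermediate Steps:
$R{\left(6 \right)} \left(\left(-41 - 51\right) + 45\right) = 10 \left(\left(-41 - 51\right) + 45\right) = 10 \left(-92 + 45\right) = 10 \left(-47\right) = -470$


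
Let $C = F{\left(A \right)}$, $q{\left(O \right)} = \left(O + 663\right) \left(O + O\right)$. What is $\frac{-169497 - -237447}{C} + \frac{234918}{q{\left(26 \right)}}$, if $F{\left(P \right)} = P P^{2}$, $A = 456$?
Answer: $\frac{309403904579}{47182896384} \approx 6.5575$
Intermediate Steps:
$F{\left(P \right)} = P^{3}$
$q{\left(O \right)} = 2 O \left(663 + O\right)$ ($q{\left(O \right)} = \left(663 + O\right) 2 O = 2 O \left(663 + O\right)$)
$C = 94818816$ ($C = 456^{3} = 94818816$)
$\frac{-169497 - -237447}{C} + \frac{234918}{q{\left(26 \right)}} = \frac{-169497 - -237447}{94818816} + \frac{234918}{2 \cdot 26 \left(663 + 26\right)} = \left(-169497 + 237447\right) \frac{1}{94818816} + \frac{234918}{2 \cdot 26 \cdot 689} = 67950 \cdot \frac{1}{94818816} + \frac{234918}{35828} = \frac{3775}{5267712} + 234918 \cdot \frac{1}{35828} = \frac{3775}{5267712} + \frac{117459}{17914} = \frac{309403904579}{47182896384}$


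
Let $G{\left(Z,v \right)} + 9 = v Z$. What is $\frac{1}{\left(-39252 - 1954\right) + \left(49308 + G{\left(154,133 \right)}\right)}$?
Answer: $\frac{1}{28575} \approx 3.4996 \cdot 10^{-5}$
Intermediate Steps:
$G{\left(Z,v \right)} = -9 + Z v$ ($G{\left(Z,v \right)} = -9 + v Z = -9 + Z v$)
$\frac{1}{\left(-39252 - 1954\right) + \left(49308 + G{\left(154,133 \right)}\right)} = \frac{1}{\left(-39252 - 1954\right) + \left(49308 + \left(-9 + 154 \cdot 133\right)\right)} = \frac{1}{\left(-39252 - 1954\right) + \left(49308 + \left(-9 + 20482\right)\right)} = \frac{1}{-41206 + \left(49308 + 20473\right)} = \frac{1}{-41206 + 69781} = \frac{1}{28575}$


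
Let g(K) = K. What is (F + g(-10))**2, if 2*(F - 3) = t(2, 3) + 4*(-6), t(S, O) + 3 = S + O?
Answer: 324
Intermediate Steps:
t(S, O) = -3 + O + S (t(S, O) = -3 + (S + O) = -3 + (O + S) = -3 + O + S)
F = -8 (F = 3 + ((-3 + 3 + 2) + 4*(-6))/2 = 3 + (2 - 24)/2 = 3 + (1/2)*(-22) = 3 - 11 = -8)
(F + g(-10))**2 = (-8 - 10)**2 = (-18)**2 = 324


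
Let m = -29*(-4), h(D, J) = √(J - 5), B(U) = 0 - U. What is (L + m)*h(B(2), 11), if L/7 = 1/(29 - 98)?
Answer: 7997*√6/69 ≈ 283.89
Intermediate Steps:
B(U) = -U
L = -7/69 (L = 7/(29 - 98) = 7/(-69) = 7*(-1/69) = -7/69 ≈ -0.10145)
h(D, J) = √(-5 + J)
m = 116
(L + m)*h(B(2), 11) = (-7/69 + 116)*√(-5 + 11) = 7997*√6/69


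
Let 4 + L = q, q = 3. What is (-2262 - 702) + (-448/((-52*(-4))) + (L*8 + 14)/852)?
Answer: -5475507/1846 ≈ -2966.1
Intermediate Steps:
L = -1 (L = -4 + 3 = -1)
(-2262 - 702) + (-448/((-52*(-4))) + (L*8 + 14)/852) = (-2262 - 702) + (-448/((-52*(-4))) + (-1*8 + 14)/852) = -2964 + (-448/208 + (-8 + 14)*(1/852)) = -2964 + (-448*1/208 + 6*(1/852)) = -2964 + (-28/13 + 1/142) = -2964 - 3963/1846 = -5475507/1846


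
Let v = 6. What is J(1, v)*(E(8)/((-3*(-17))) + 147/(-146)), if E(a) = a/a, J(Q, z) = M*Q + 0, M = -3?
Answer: 7351/2482 ≈ 2.9617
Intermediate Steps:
J(Q, z) = -3*Q (J(Q, z) = -3*Q + 0 = -3*Q)
E(a) = 1
J(1, v)*(E(8)/((-3*(-17))) + 147/(-146)) = (-3*1)*(1/(-3*(-17)) + 147/(-146)) = -3*(1/51 + 147*(-1/146)) = -3*(1*(1/51) - 147/146) = -3*(1/51 - 147/146) = -3*(-7351/7446) = 7351/2482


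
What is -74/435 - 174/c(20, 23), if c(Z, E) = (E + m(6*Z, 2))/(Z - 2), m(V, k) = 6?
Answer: -47054/435 ≈ -108.17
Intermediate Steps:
c(Z, E) = (6 + E)/(-2 + Z) (c(Z, E) = (E + 6)/(Z - 2) = (6 + E)/(-2 + Z))
-74/435 - 174/c(20, 23) = -74/435 - 174*(-2 + 20)/(6 + 23) = -74*1/435 - 174/(29/18) = -74/435 - 174/((1/18)*29) = -74/435 - 174/29/18 = -74/435 - 174*18/29 = -74/435 - 108 = -47054/435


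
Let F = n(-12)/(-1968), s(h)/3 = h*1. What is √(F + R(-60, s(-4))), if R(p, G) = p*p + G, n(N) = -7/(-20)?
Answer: √86852558895/4920 ≈ 59.900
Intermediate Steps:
s(h) = 3*h (s(h) = 3*(h*1) = 3*h)
n(N) = 7/20 (n(N) = -7*(-1/20) = 7/20)
R(p, G) = G + p² (R(p, G) = p² + G = G + p²)
F = -7/39360 (F = (7/20)/(-1968) = (7/20)*(-1/1968) = -7/39360 ≈ -0.00017785)
√(F + R(-60, s(-4))) = √(-7/39360 + (3*(-4) + (-60)²)) = √(-7/39360 + (-12 + 3600)) = √(-7/39360 + 3588) = √(141223673/39360) = √86852558895/4920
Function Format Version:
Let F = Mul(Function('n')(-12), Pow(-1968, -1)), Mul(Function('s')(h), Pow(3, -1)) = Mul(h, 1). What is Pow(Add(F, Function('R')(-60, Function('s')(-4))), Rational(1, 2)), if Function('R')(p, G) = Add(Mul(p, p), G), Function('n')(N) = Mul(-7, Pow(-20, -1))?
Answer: Mul(Rational(1, 4920), Pow(86852558895, Rational(1, 2))) ≈ 59.900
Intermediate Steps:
Function('s')(h) = Mul(3, h) (Function('s')(h) = Mul(3, Mul(h, 1)) = Mul(3, h))
Function('n')(N) = Rational(7, 20) (Function('n')(N) = Mul(-7, Rational(-1, 20)) = Rational(7, 20))
Function('R')(p, G) = Add(G, Pow(p, 2)) (Function('R')(p, G) = Add(Pow(p, 2), G) = Add(G, Pow(p, 2)))
F = Rational(-7, 39360) (F = Mul(Rational(7, 20), Pow(-1968, -1)) = Mul(Rational(7, 20), Rational(-1, 1968)) = Rational(-7, 39360) ≈ -0.00017785)
Pow(Add(F, Function('R')(-60, Function('s')(-4))), Rational(1, 2)) = Pow(Add(Rational(-7, 39360), Add(Mul(3, -4), Pow(-60, 2))), Rational(1, 2)) = Pow(Add(Rational(-7, 39360), Add(-12, 3600)), Rational(1, 2)) = Pow(Add(Rational(-7, 39360), 3588), Rational(1, 2)) = Pow(Rational(141223673, 39360), Rational(1, 2)) = Mul(Rational(1, 4920), Pow(86852558895, Rational(1, 2)))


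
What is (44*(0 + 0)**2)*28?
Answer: 0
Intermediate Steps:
(44*(0 + 0)**2)*28 = (44*0**2)*28 = (44*0)*28 = 0*28 = 0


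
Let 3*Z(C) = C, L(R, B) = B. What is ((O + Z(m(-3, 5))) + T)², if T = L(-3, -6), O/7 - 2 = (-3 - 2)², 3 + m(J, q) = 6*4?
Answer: 36100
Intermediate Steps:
m(J, q) = 21 (m(J, q) = -3 + 6*4 = -3 + 24 = 21)
O = 189 (O = 14 + 7*(-3 - 2)² = 14 + 7*(-5)² = 14 + 7*25 = 14 + 175 = 189)
Z(C) = C/3
T = -6
((O + Z(m(-3, 5))) + T)² = ((189 + (⅓)*21) - 6)² = ((189 + 7) - 6)² = (196 - 6)² = 190² = 36100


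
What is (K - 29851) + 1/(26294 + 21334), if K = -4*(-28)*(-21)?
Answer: -1533764483/47628 ≈ -32203.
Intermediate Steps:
K = -2352 (K = 112*(-21) = -2352)
(K - 29851) + 1/(26294 + 21334) = (-2352 - 29851) + 1/(26294 + 21334) = -32203 + 1/47628 = -1533764483/47628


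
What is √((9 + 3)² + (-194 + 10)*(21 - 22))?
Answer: 2*√82 ≈ 18.111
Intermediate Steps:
√((9 + 3)² + (-194 + 10)*(21 - 22)) = √(12² - 184*(-1)) = √(144 + 184) = √328 = 2*√82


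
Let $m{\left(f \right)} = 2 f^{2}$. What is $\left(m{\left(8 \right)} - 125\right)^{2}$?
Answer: $9$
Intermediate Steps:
$\left(m{\left(8 \right)} - 125\right)^{2} = \left(2 \cdot 8^{2} - 125\right)^{2} = \left(2 \cdot 64 - 125\right)^{2} = \left(128 - 125\right)^{2} = 3^{2} = 9$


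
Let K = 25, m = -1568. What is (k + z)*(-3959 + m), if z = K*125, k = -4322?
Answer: 6615819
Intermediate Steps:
z = 3125 (z = 25*125 = 3125)
(k + z)*(-3959 + m) = (-4322 + 3125)*(-3959 - 1568) = -1197*(-5527) = 6615819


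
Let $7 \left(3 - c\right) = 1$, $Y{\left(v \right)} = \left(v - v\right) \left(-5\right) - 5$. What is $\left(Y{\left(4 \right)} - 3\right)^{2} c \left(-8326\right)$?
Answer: $- \frac{10657280}{7} \approx -1.5225 \cdot 10^{6}$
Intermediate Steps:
$Y{\left(v \right)} = -5$ ($Y{\left(v \right)} = 0 \left(-5\right) - 5 = 0 - 5 = -5$)
$c = \frac{20}{7}$ ($c = 3 - \frac{1}{7} = \frac{20}{7} \approx 2.8571$)
$\left(Y{\left(4 \right)} - 3\right)^{2} c \left(-8326\right) = \left(-5 - 3\right)^{2} \cdot \frac{20}{7} \left(-8326\right) = \left(-8\right)^{2} \cdot \frac{20}{7} \left(-8326\right) = 64 \cdot \frac{20}{7} \left(-8326\right) = \frac{1280}{7} \left(-8326\right) = - \frac{10657280}{7}$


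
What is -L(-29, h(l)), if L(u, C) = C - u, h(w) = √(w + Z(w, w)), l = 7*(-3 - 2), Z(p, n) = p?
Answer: -29 - I*√70 ≈ -29.0 - 8.3666*I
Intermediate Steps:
l = -35 (l = 7*(-5) = -35)
h(w) = √2*√w (h(w) = √(w + w) = √(2*w) = √2*√w)
-L(-29, h(l)) = -(√2*√(-35) - 1*(-29)) = -(√2*(I*√35) + 29) = -(I*√70 + 29) = -(29 + I*√70) = -29 - I*√70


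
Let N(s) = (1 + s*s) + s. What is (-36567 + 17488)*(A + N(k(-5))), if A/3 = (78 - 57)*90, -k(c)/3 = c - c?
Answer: -108197009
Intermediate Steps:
k(c) = 0 (k(c) = -3*(c - c) = -3*0 = 0)
N(s) = 1 + s + s² (N(s) = (1 + s²) + s = 1 + s + s²)
A = 5670 (A = 3*((78 - 57)*90) = 3*(21*90) = 3*1890 = 5670)
(-36567 + 17488)*(A + N(k(-5))) = (-36567 + 17488)*(5670 + (1 + 0 + 0²)) = -19079*(5670 + (1 + 0 + 0)) = -19079*(5670 + 1) = -19079*5671 = -108197009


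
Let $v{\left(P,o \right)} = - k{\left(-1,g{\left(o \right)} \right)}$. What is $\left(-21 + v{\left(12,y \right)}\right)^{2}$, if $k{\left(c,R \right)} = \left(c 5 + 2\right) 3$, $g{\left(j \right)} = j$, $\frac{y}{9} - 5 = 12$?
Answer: $144$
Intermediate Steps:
$y = 153$ ($y = 45 + 9 \cdot 12 = 45 + 108 = 153$)
$k{\left(c,R \right)} = 6 + 15 c$ ($k{\left(c,R \right)} = \left(5 c + 2\right) 3 = \left(2 + 5 c\right) 3 = 6 + 15 c$)
$v{\left(P,o \right)} = 9$ ($v{\left(P,o \right)} = - (6 + 15 \left(-1\right)) = - (6 - 15) = \left(-1\right) \left(-9\right) = 9$)
$\left(-21 + v{\left(12,y \right)}\right)^{2} = \left(-21 + 9\right)^{2} = \left(-12\right)^{2} = 144$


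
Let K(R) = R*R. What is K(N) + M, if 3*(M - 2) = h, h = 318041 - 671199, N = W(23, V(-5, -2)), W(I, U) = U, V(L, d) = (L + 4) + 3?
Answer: -353140/3 ≈ -1.1771e+5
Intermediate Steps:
V(L, d) = 7 + L (V(L, d) = (4 + L) + 3 = 7 + L)
N = 2 (N = 7 - 5 = 2)
h = -353158
M = -353152/3 (M = 2 + (⅓)*(-353158) = 2 - 353158/3 = -353152/3 ≈ -1.1772e+5)
K(R) = R²
K(N) + M = 2² - 353152/3 = 4 - 353152/3 = -353140/3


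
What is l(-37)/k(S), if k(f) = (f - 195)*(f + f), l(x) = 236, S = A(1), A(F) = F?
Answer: -59/97 ≈ -0.60825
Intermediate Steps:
S = 1
k(f) = 2*f*(-195 + f) (k(f) = (-195 + f)*(2*f) = 2*f*(-195 + f))
l(-37)/k(S) = 236/((2*1*(-195 + 1))) = 236/((2*1*(-194))) = 236/(-388) = 236*(-1/388) = -59/97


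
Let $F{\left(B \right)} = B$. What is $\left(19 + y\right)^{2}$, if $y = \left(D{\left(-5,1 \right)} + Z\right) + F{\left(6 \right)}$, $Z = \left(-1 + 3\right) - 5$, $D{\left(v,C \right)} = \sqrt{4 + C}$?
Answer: $\left(22 + \sqrt{5}\right)^{2} \approx 587.39$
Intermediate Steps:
$Z = -3$ ($Z = 2 - 5 = -3$)
$y = 3 + \sqrt{5}$ ($y = \left(\sqrt{4 + 1} - 3\right) + 6 = \left(\sqrt{5} - 3\right) + 6 = \left(-3 + \sqrt{5}\right) + 6 = 3 + \sqrt{5} \approx 5.2361$)
$\left(19 + y\right)^{2} = \left(19 + \left(3 + \sqrt{5}\right)\right)^{2} = \left(22 + \sqrt{5}\right)^{2}$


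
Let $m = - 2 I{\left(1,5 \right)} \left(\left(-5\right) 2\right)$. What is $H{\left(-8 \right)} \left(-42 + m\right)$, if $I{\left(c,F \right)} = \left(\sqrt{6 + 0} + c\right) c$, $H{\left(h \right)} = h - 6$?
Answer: $308 - 280 \sqrt{6} \approx -377.86$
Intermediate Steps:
$H{\left(h \right)} = -6 + h$
$I{\left(c,F \right)} = c \left(c + \sqrt{6}\right)$ ($I{\left(c,F \right)} = \left(\sqrt{6} + c\right) c = \left(c + \sqrt{6}\right) c = c \left(c + \sqrt{6}\right)$)
$m = 20 + 20 \sqrt{6}$ ($m = - 2 \cdot 1 \left(1 + \sqrt{6}\right) \left(\left(-5\right) 2\right) = - 2 \left(1 + \sqrt{6}\right) \left(-10\right) = \left(-2 - 2 \sqrt{6}\right) \left(-10\right) = 20 + 20 \sqrt{6} \approx 68.99$)
$H{\left(-8 \right)} \left(-42 + m\right) = \left(-6 - 8\right) \left(-42 + \left(20 + 20 \sqrt{6}\right)\right) = - 14 \left(-22 + 20 \sqrt{6}\right) = 308 - 280 \sqrt{6}$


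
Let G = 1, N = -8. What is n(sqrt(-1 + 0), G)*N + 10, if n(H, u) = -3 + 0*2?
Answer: 34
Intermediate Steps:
n(H, u) = -3 (n(H, u) = -3 + 0 = -3)
n(sqrt(-1 + 0), G)*N + 10 = -3*(-8) + 10 = 24 + 10 = 34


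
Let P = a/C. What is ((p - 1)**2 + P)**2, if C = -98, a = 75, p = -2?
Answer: 651249/9604 ≈ 67.810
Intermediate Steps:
P = -75/98 (P = 75/(-98) = 75*(-1/98) = -75/98 ≈ -0.76531)
((p - 1)**2 + P)**2 = ((-2 - 1)**2 - 75/98)**2 = ((-3)**2 - 75/98)**2 = (9 - 75/98)**2 = (807/98)**2 = 651249/9604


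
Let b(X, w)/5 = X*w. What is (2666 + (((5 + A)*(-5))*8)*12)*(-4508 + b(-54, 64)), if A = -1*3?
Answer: -37170328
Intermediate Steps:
A = -3
b(X, w) = 5*X*w (b(X, w) = 5*(X*w) = 5*X*w)
(2666 + (((5 + A)*(-5))*8)*12)*(-4508 + b(-54, 64)) = (2666 + (((5 - 3)*(-5))*8)*12)*(-4508 + 5*(-54)*64) = (2666 + ((2*(-5))*8)*12)*(-4508 - 17280) = (2666 - 10*8*12)*(-21788) = (2666 - 80*12)*(-21788) = (2666 - 960)*(-21788) = 1706*(-21788) = -37170328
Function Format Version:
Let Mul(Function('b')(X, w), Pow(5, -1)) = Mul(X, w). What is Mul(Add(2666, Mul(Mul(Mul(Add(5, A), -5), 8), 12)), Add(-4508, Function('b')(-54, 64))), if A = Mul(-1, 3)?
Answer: -37170328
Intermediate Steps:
A = -3
Function('b')(X, w) = Mul(5, X, w) (Function('b')(X, w) = Mul(5, Mul(X, w)) = Mul(5, X, w))
Mul(Add(2666, Mul(Mul(Mul(Add(5, A), -5), 8), 12)), Add(-4508, Function('b')(-54, 64))) = Mul(Add(2666, Mul(Mul(Mul(Add(5, -3), -5), 8), 12)), Add(-4508, Mul(5, -54, 64))) = Mul(Add(2666, Mul(Mul(Mul(2, -5), 8), 12)), Add(-4508, -17280)) = Mul(Add(2666, Mul(Mul(-10, 8), 12)), -21788) = Mul(Add(2666, Mul(-80, 12)), -21788) = Mul(Add(2666, -960), -21788) = Mul(1706, -21788) = -37170328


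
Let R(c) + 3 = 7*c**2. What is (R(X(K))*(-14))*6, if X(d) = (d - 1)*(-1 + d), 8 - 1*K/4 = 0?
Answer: -543030096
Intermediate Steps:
K = 32 (K = 32 - 4*0 = 32 + 0 = 32)
X(d) = (-1 + d)**2 (X(d) = (-1 + d)*(-1 + d) = (-1 + d)**2)
R(c) = -3 + 7*c**2
(R(X(K))*(-14))*6 = ((-3 + 7*((-1 + 32)**2)**2)*(-14))*6 = ((-3 + 7*(31**2)**2)*(-14))*6 = ((-3 + 7*961**2)*(-14))*6 = ((-3 + 7*923521)*(-14))*6 = ((-3 + 6464647)*(-14))*6 = (6464644*(-14))*6 = -90505016*6 = -543030096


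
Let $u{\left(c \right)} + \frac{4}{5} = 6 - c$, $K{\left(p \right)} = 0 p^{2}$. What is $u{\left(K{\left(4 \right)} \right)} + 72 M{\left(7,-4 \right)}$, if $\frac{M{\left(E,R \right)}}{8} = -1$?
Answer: $- \frac{2854}{5} \approx -570.8$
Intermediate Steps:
$K{\left(p \right)} = 0$
$M{\left(E,R \right)} = -8$ ($M{\left(E,R \right)} = 8 \left(-1\right) = -8$)
$u{\left(c \right)} = \frac{26}{5} - c$ ($u{\left(c \right)} = - \frac{4}{5} - \left(-6 + c\right) = \frac{26}{5} - c$)
$u{\left(K{\left(4 \right)} \right)} + 72 M{\left(7,-4 \right)} = \left(\frac{26}{5} - 0\right) + 72 \left(-8\right) = \left(\frac{26}{5} + 0\right) - 576 = \frac{26}{5} - 576 = - \frac{2854}{5}$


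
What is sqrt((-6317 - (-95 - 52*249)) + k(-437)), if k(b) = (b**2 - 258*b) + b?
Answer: 2*sqrt(77501) ≈ 556.78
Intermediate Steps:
k(b) = b**2 - 257*b
sqrt((-6317 - (-95 - 52*249)) + k(-437)) = sqrt((-6317 - (-95 - 52*249)) - 437*(-257 - 437)) = sqrt((-6317 - (-95 - 12948)) - 437*(-694)) = sqrt((-6317 - 1*(-13043)) + 303278) = sqrt((-6317 + 13043) + 303278) = sqrt(6726 + 303278) = sqrt(310004) = 2*sqrt(77501)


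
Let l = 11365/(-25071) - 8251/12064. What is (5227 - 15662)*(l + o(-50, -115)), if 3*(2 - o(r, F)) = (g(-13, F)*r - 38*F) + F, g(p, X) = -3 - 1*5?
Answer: 4894545020081855/302456544 ≈ 1.6183e+7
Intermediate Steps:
g(p, X) = -8 (g(p, X) = -3 - 5 = -8)
o(r, F) = 2 + 8*r/3 + 37*F/3 (o(r, F) = 2 - ((-8*r - 38*F) + F)/3 = 2 - ((-38*F - 8*r) + F)/3 = 2 - (-37*F - 8*r)/3 = 2 + (8*r/3 + 37*F/3) = 2 + 8*r/3 + 37*F/3)
l = -343968181/302456544 (l = 11365*(-1/25071) - 8251*1/12064 = -11365/25071 - 8251/12064 = -343968181/302456544 ≈ -1.1372)
(5227 - 15662)*(l + o(-50, -115)) = (5227 - 15662)*(-343968181/302456544 + (2 + (8/3)*(-50) + (37/3)*(-115))) = -10435*(-343968181/302456544 + (2 - 400/3 - 4255/3)) = -10435*(-343968181/302456544 - 4649/3) = -10435*(-469050792533/302456544) = 4894545020081855/302456544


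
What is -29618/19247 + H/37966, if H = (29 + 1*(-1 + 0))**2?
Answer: -554693670/365365801 ≈ -1.5182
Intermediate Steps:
H = 784 (H = (29 + 1*(-1))**2 = (29 - 1)**2 = 28**2 = 784)
-29618/19247 + H/37966 = -29618/19247 + 784/37966 = -29618*1/19247 + 784*(1/37966) = -29618/19247 + 392/18983 = -554693670/365365801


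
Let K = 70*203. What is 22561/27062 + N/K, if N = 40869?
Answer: 50949596/13733965 ≈ 3.7098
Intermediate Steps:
K = 14210
22561/27062 + N/K = 22561/27062 + 40869/14210 = 22561*(1/27062) + 40869*(1/14210) = 3223/3866 + 40869/14210 = 50949596/13733965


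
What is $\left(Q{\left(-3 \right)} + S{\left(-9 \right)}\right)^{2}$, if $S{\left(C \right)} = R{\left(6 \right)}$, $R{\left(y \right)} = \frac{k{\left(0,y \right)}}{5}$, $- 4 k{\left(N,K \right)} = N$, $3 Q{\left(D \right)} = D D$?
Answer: $9$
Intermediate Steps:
$Q{\left(D \right)} = \frac{D^{2}}{3}$ ($Q{\left(D \right)} = \frac{D D}{3} = \frac{D^{2}}{3}$)
$k{\left(N,K \right)} = - \frac{N}{4}$
$R{\left(y \right)} = 0$ ($R{\left(y \right)} = \frac{\left(- \frac{1}{4}\right) 0}{5} = 0 \cdot \frac{1}{5} = 0$)
$S{\left(C \right)} = 0$
$\left(Q{\left(-3 \right)} + S{\left(-9 \right)}\right)^{2} = \left(\frac{\left(-3\right)^{2}}{3} + 0\right)^{2} = \left(\frac{1}{3} \cdot 9 + 0\right)^{2} = \left(3 + 0\right)^{2} = 3^{2} = 9$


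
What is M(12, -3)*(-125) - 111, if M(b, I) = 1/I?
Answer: -208/3 ≈ -69.333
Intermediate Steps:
M(12, -3)*(-125) - 111 = -125/(-3) - 111 = -⅓*(-125) - 111 = 125/3 - 111 = -208/3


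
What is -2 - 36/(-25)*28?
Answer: 958/25 ≈ 38.320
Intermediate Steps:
-2 - 36/(-25)*28 = -2 - 36*(-1/25)*28 = -2 + (36/25)*28 = -2 + 1008/25 = 958/25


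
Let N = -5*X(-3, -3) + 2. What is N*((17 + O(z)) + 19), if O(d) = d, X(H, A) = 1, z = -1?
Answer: -105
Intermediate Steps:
N = -3 (N = -5*1 + 2 = -5 + 2 = -3)
N*((17 + O(z)) + 19) = -3*((17 - 1) + 19) = -3*(16 + 19) = -3*35 = -105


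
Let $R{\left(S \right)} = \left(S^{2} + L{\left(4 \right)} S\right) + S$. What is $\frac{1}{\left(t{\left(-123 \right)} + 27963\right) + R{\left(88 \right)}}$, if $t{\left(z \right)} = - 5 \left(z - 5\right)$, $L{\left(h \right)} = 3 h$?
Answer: $\frac{1}{37491} \approx 2.6673 \cdot 10^{-5}$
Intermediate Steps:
$t{\left(z \right)} = 25 - 5 z$ ($t{\left(z \right)} = - 5 \left(-5 + z\right) = 25 - 5 z$)
$R{\left(S \right)} = S^{2} + 13 S$ ($R{\left(S \right)} = \left(S^{2} + 3 \cdot 4 S\right) + S = \left(S^{2} + 12 S\right) + S = S^{2} + 13 S$)
$\frac{1}{\left(t{\left(-123 \right)} + 27963\right) + R{\left(88 \right)}} = \frac{1}{\left(\left(25 - -615\right) + 27963\right) + 88 \left(13 + 88\right)} = \frac{1}{\left(\left(25 + 615\right) + 27963\right) + 88 \cdot 101} = \frac{1}{\left(640 + 27963\right) + 8888} = \frac{1}{28603 + 8888} = \frac{1}{37491}$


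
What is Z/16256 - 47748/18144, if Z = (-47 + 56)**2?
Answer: -8070019/3072384 ≈ -2.6266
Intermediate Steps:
Z = 81 (Z = 9**2 = 81)
Z/16256 - 47748/18144 = 81/16256 - 47748/18144 = 81*(1/16256) - 47748*1/18144 = 81/16256 - 3979/1512 = -8070019/3072384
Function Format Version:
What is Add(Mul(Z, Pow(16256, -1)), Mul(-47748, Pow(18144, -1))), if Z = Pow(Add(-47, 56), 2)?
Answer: Rational(-8070019, 3072384) ≈ -2.6266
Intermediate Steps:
Z = 81 (Z = Pow(9, 2) = 81)
Add(Mul(Z, Pow(16256, -1)), Mul(-47748, Pow(18144, -1))) = Add(Mul(81, Pow(16256, -1)), Mul(-47748, Pow(18144, -1))) = Add(Mul(81, Rational(1, 16256)), Mul(-47748, Rational(1, 18144))) = Add(Rational(81, 16256), Rational(-3979, 1512)) = Rational(-8070019, 3072384)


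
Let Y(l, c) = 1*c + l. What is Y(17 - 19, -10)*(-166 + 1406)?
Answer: -14880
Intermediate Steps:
Y(l, c) = c + l
Y(17 - 19, -10)*(-166 + 1406) = (-10 + (17 - 19))*(-166 + 1406) = (-10 - 2)*1240 = -12*1240 = -14880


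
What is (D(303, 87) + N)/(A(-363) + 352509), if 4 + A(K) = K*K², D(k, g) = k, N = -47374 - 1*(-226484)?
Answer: -179413/47479642 ≈ -0.0037787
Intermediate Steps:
N = 179110 (N = -47374 + 226484 = 179110)
A(K) = -4 + K³ (A(K) = -4 + K*K² = -4 + K³)
(D(303, 87) + N)/(A(-363) + 352509) = (303 + 179110)/((-4 + (-363)³) + 352509) = 179413/((-4 - 47832147) + 352509) = 179413/(-47832151 + 352509) = 179413/(-47479642) = 179413*(-1/47479642) = -179413/47479642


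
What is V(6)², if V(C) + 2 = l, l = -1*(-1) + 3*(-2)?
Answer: 49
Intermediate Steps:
l = -5 (l = 1 - 6 = -5)
V(C) = -7 (V(C) = -2 - 5 = -7)
V(6)² = (-7)² = 49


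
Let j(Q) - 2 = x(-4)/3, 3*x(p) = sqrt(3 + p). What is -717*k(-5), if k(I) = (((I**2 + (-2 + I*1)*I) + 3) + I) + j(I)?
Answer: -43020 - 239*I/3 ≈ -43020.0 - 79.667*I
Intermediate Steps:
x(p) = sqrt(3 + p)/3
j(Q) = 2 + I/9 (j(Q) = 2 + (sqrt(3 - 4)/3)/3 = 2 + (sqrt(-1)/3)*(1/3) = 2 + (I/3)*(1/3) = 2 + I/9)
k(I) = 5 + I + I**2 + I/9 + I*(-2 + I) (k(I) = (((I**2 + (-2 + I*1)*I) + 3) + I) + (2 + I/9) = (((I**2 + (-2 + I)*I) + 3) + I) + (2 + I/9) = (((I**2 + I*(-2 + I)) + 3) + I) + (2 + I/9) = ((3 + I**2 + I*(-2 + I)) + I) + (2 + I/9) = (3 + I + I**2 + I*(-2 + I)) + (2 + I/9) = 5 + I + I**2 + I/9 + I*(-2 + I))
-717*k(-5) = -717*(5 - 1*(-5) + 2*(-5)**2 + I/9) = -717*(5 + 5 + 2*25 + I/9) = -717*(5 + 5 + 50 + I/9) = -717*(60 + I/9) = -43020 - 239*I/3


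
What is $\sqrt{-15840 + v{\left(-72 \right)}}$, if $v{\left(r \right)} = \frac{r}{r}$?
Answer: $i \sqrt{15839} \approx 125.85 i$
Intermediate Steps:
$v{\left(r \right)} = 1$
$\sqrt{-15840 + v{\left(-72 \right)}} = \sqrt{-15840 + 1} = \sqrt{-15839} = i \sqrt{15839}$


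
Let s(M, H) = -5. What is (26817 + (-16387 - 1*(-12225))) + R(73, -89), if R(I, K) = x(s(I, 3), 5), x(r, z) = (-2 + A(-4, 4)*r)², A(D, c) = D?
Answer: 22979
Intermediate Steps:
x(r, z) = (-2 - 4*r)²
R(I, K) = 324 (R(I, K) = 4*(1 + 2*(-5))² = 4*(1 - 10)² = 4*(-9)² = 4*81 = 324)
(26817 + (-16387 - 1*(-12225))) + R(73, -89) = (26817 + (-16387 - 1*(-12225))) + 324 = (26817 + (-16387 + 12225)) + 324 = (26817 - 4162) + 324 = 22655 + 324 = 22979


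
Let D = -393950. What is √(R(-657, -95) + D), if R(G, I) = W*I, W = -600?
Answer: 5*I*√13478 ≈ 580.47*I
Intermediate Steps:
R(G, I) = -600*I
√(R(-657, -95) + D) = √(-600*(-95) - 393950) = √(57000 - 393950) = √(-336950) = 5*I*√13478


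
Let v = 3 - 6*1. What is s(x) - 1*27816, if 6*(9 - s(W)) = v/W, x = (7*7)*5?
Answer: -13625429/490 ≈ -27807.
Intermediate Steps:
v = -3 (v = 3 - 6 = -3)
x = 245 (x = 49*5 = 245)
s(W) = 9 + 1/(2*W) (s(W) = 9 - (-1)/(2*W) = 9 + 1/(2*W))
s(x) - 1*27816 = (9 + (½)/245) - 1*27816 = (9 + (½)*(1/245)) - 27816 = (9 + 1/490) - 27816 = 4411/490 - 27816 = -13625429/490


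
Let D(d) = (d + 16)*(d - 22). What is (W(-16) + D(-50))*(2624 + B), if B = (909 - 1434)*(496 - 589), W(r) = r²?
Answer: 139118096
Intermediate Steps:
B = 48825 (B = -525*(-93) = 48825)
D(d) = (-22 + d)*(16 + d) (D(d) = (16 + d)*(-22 + d) = (-22 + d)*(16 + d))
(W(-16) + D(-50))*(2624 + B) = ((-16)² + (-352 + (-50)² - 6*(-50)))*(2624 + 48825) = (256 + (-352 + 2500 + 300))*51449 = (256 + 2448)*51449 = 2704*51449 = 139118096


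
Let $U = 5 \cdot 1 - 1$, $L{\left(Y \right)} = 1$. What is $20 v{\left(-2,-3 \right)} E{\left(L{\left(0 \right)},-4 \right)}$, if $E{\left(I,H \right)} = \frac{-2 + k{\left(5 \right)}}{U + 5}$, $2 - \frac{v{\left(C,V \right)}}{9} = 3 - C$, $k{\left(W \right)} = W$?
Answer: $-180$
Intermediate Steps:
$v{\left(C,V \right)} = -9 + 9 C$ ($v{\left(C,V \right)} = 18 - 9 \left(3 - C\right) = 18 + \left(-27 + 9 C\right) = -9 + 9 C$)
$U = 4$ ($U = 5 - 1 = 4$)
$E{\left(I,H \right)} = \frac{1}{3}$ ($E{\left(I,H \right)} = \frac{-2 + 5}{4 + 5} = \frac{3}{9} = 3 \cdot \frac{1}{9} = \frac{1}{3}$)
$20 v{\left(-2,-3 \right)} E{\left(L{\left(0 \right)},-4 \right)} = 20 \left(-9 + 9 \left(-2\right)\right) \frac{1}{3} = 20 \left(-9 - 18\right) \frac{1}{3} = 20 \left(-27\right) \frac{1}{3} = \left(-540\right) \frac{1}{3} = -180$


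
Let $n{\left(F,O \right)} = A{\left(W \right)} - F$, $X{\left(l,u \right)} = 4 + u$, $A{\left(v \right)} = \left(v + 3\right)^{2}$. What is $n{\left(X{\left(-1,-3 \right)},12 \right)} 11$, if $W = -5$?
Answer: $33$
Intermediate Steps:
$A{\left(v \right)} = \left(3 + v\right)^{2}$
$n{\left(F,O \right)} = 4 - F$ ($n{\left(F,O \right)} = \left(3 - 5\right)^{2} - F = \left(-2\right)^{2} - F = 4 - F$)
$n{\left(X{\left(-1,-3 \right)},12 \right)} 11 = \left(4 - \left(4 - 3\right)\right) 11 = \left(4 - 1\right) 11 = 3 \cdot 11 = 33$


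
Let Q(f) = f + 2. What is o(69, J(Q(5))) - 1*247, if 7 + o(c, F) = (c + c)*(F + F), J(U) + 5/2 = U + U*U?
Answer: 14512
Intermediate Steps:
Q(f) = 2 + f
J(U) = -5/2 + U + U**2 (J(U) = -5/2 + (U + U*U) = -5/2 + (U + U**2) = -5/2 + U + U**2)
o(c, F) = -7 + 4*F*c (o(c, F) = -7 + (c + c)*(F + F) = -7 + (2*c)*(2*F) = -7 + 4*F*c)
o(69, J(Q(5))) - 1*247 = (-7 + 4*(-5/2 + (2 + 5) + (2 + 5)**2)*69) - 1*247 = (-7 + 4*(-5/2 + 7 + 7**2)*69) - 247 = (-7 + 4*(-5/2 + 7 + 49)*69) - 247 = (-7 + 4*(107/2)*69) - 247 = (-7 + 14766) - 247 = 14759 - 247 = 14512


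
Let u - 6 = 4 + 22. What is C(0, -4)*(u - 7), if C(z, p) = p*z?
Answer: 0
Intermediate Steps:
u = 32 (u = 6 + (4 + 22) = 6 + 26 = 32)
C(0, -4)*(u - 7) = (-4*0)*(32 - 7) = 0*25 = 0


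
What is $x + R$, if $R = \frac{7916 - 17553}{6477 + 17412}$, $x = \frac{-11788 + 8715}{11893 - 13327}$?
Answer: $\frac{6621271}{3806314} \approx 1.7395$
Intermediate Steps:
$x = \frac{3073}{1434}$ ($x = - \frac{3073}{-1434} = \left(-3073\right) \left(- \frac{1}{1434}\right) = \frac{3073}{1434} \approx 2.143$)
$R = - \frac{9637}{23889} \approx -0.40341$
$x + R = \frac{3073}{1434} - \frac{9637}{23889} = \frac{6621271}{3806314}$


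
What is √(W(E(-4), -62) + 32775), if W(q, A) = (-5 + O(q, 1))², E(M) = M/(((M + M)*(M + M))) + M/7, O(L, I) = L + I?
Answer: √411398961/112 ≈ 181.10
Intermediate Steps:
O(L, I) = I + L
E(M) = 1/(4*M) + M/7 (E(M) = M/(((2*M)*(2*M))) + M*(⅐) = M/((4*M²)) + M/7 = M*(1/(4*M²)) + M/7 = 1/(4*M) + M/7)
W(q, A) = (-4 + q)² (W(q, A) = (-5 + (1 + q))² = (-4 + q)²)
√(W(E(-4), -62) + 32775) = √((-4 + ((¼)/(-4) + (⅐)*(-4)))² + 32775) = √((-4 + ((¼)*(-¼) - 4/7))² + 32775) = √((-4 + (-1/16 - 4/7))² + 32775) = √((-4 - 71/112)² + 32775) = √((-519/112)² + 32775) = √(269361/12544 + 32775) = √(411398961/12544) = √411398961/112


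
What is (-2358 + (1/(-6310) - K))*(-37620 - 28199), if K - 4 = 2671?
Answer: 2090295006189/6310 ≈ 3.3127e+8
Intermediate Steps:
K = 2675 (K = 4 + 2671 = 2675)
(-2358 + (1/(-6310) - K))*(-37620 - 28199) = (-2358 + (1/(-6310) - 1*2675))*(-37620 - 28199) = (-2358 + (-1/6310 - 2675))*(-65819) = (-2358 - 16879251/6310)*(-65819) = -31758231/6310*(-65819) = 2090295006189/6310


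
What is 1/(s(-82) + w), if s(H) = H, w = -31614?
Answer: -1/31696 ≈ -3.1550e-5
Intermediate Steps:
1/(s(-82) + w) = 1/(-82 - 31614) = 1/(-31696) = -1/31696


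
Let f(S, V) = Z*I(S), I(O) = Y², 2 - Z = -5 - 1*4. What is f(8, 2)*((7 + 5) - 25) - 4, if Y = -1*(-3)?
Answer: -1291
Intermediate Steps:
Z = 11 (Z = 2 - (-5 - 1*4) = 2 - (-5 - 4) = 2 - 1*(-9) = 2 + 9 = 11)
Y = 3
I(O) = 9 (I(O) = 3² = 9)
f(S, V) = 99 (f(S, V) = 11*9 = 99)
f(8, 2)*((7 + 5) - 25) - 4 = 99*((7 + 5) - 25) - 4 = 99*(12 - 25) - 4 = 99*(-13) - 4 = -1287 - 4 = -1291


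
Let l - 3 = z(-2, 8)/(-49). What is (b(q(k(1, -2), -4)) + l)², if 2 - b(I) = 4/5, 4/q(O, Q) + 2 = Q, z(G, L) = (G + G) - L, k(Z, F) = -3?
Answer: 1185921/60025 ≈ 19.757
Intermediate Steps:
z(G, L) = -L + 2*G (z(G, L) = 2*G - L = -L + 2*G)
q(O, Q) = 4/(-2 + Q)
b(I) = 6/5 (b(I) = 2 - 4/5 = 2 - 1*⅘ = 2 - ⅘ = 6/5)
l = 159/49 (l = 3 + (-1*8 + 2*(-2))/(-49) = 3 + (-8 - 4)*(-1/49) = 3 - 12*(-1/49) = 3 + 12/49 = 159/49 ≈ 3.2449)
(b(q(k(1, -2), -4)) + l)² = (6/5 + 159/49)² = (1089/245)² = 1185921/60025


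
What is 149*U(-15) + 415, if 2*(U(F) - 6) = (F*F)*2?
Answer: 34834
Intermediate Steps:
U(F) = 6 + F**2 (U(F) = 6 + ((F*F)*2)/2 = 6 + (F**2*2)/2 = 6 + (2*F**2)/2 = 6 + F**2)
149*U(-15) + 415 = 149*(6 + (-15)**2) + 415 = 149*(6 + 225) + 415 = 149*231 + 415 = 34419 + 415 = 34834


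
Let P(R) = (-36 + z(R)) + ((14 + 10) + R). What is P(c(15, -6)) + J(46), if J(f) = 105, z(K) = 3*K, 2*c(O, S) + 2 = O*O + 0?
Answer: 539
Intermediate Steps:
c(O, S) = -1 + O²/2 (c(O, S) = -1 + (O*O + 0)/2 = -1 + (O² + 0)/2 = -1 + O²/2)
P(R) = -12 + 4*R (P(R) = (-36 + 3*R) + ((14 + 10) + R) = (-36 + 3*R) + (24 + R) = -12 + 4*R)
P(c(15, -6)) + J(46) = (-12 + 4*(-1 + (½)*15²)) + 105 = (-12 + 4*(-1 + (½)*225)) + 105 = (-12 + 4*(-1 + 225/2)) + 105 = (-12 + 4*(223/2)) + 105 = (-12 + 446) + 105 = 434 + 105 = 539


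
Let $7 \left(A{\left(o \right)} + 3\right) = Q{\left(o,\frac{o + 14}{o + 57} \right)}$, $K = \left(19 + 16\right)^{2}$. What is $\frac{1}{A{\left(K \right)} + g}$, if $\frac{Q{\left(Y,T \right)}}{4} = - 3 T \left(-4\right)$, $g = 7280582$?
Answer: $\frac{641}{4666855387} \approx 1.3735 \cdot 10^{-7}$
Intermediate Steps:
$Q{\left(Y,T \right)} = 48 T$ ($Q{\left(Y,T \right)} = 4 - 3 T \left(-4\right) = 4 \cdot 12 T = 48 T$)
$K = 1225$ ($K = 35^{2} = 1225$)
$A{\left(o \right)} = -3 + \frac{48 \left(14 + o\right)}{7 \left(57 + o\right)}$ ($A{\left(o \right)} = -3 + \frac{48 \frac{o + 14}{o + 57}}{7} = -3 + \frac{48 \frac{14 + o}{57 + o}}{7} = -3 + \frac{48 \frac{1}{57 + o} \left(14 + o\right)}{7} = -3 + \frac{48 \left(14 + o\right)}{7 \left(57 + o\right)}$)
$\frac{1}{A{\left(K \right)} + g} = \frac{1}{\frac{3 \left(-175 + 9 \cdot 1225\right)}{7 \left(57 + 1225\right)} + 7280582} = \frac{1}{\frac{3 \left(-175 + 11025\right)}{7 \cdot 1282} + 7280582} = \frac{1}{\frac{3}{7} \cdot \frac{1}{1282} \cdot 10850 + 7280582} = \frac{1}{\frac{2325}{641} + 7280582} = \frac{1}{\frac{4666855387}{641}} = \frac{641}{4666855387}$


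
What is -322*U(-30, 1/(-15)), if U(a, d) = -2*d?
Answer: -644/15 ≈ -42.933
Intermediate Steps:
-322*U(-30, 1/(-15)) = -(-644)/(-15) = -(-644)*(-1)/15 = -322*2/15 = -644/15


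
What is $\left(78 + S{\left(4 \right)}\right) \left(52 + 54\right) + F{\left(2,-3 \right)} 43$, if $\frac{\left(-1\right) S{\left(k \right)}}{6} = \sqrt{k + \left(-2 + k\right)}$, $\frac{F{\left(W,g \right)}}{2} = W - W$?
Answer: $8268 - 636 \sqrt{6} \approx 6710.1$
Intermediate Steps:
$F{\left(W,g \right)} = 0$ ($F{\left(W,g \right)} = 2 \left(W - W\right) = 2 \cdot 0 = 0$)
$S{\left(k \right)} = - 6 \sqrt{-2 + 2 k}$ ($S{\left(k \right)} = - 6 \sqrt{k + \left(-2 + k\right)} = - 6 \sqrt{-2 + 2 k}$)
$\left(78 + S{\left(4 \right)}\right) \left(52 + 54\right) + F{\left(2,-3 \right)} 43 = \left(78 - 6 \sqrt{-2 + 2 \cdot 4}\right) \left(52 + 54\right) + 0 \cdot 43 = \left(78 - 6 \sqrt{-2 + 8}\right) 106 + 0 = \left(78 - 6 \sqrt{6}\right) 106 + 0 = \left(8268 - 636 \sqrt{6}\right) + 0 = 8268 - 636 \sqrt{6}$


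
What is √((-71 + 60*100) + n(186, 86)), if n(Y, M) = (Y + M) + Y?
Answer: √6387 ≈ 79.919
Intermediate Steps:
n(Y, M) = M + 2*Y (n(Y, M) = (M + Y) + Y = M + 2*Y)
√((-71 + 60*100) + n(186, 86)) = √((-71 + 60*100) + (86 + 2*186)) = √((-71 + 6000) + (86 + 372)) = √(5929 + 458) = √6387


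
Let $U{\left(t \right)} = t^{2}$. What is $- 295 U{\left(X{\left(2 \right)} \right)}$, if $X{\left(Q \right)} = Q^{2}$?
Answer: $-4720$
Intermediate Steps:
$- 295 U{\left(X{\left(2 \right)} \right)} = - 295 \left(2^{2}\right)^{2} = - 295 \cdot 4^{2} = \left(-295\right) 16 = -4720$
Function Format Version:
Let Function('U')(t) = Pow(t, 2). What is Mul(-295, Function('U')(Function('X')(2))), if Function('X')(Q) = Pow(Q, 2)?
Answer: -4720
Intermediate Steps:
Mul(-295, Function('U')(Function('X')(2))) = Mul(-295, Pow(Pow(2, 2), 2)) = Mul(-295, Pow(4, 2)) = Mul(-295, 16) = -4720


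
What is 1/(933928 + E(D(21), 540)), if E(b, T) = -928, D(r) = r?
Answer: 1/933000 ≈ 1.0718e-6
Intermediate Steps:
1/(933928 + E(D(21), 540)) = 1/(933928 - 928) = 1/933000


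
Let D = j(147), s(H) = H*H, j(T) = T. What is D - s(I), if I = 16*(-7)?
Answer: -12397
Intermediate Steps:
I = -112
s(H) = H²
D = 147
D - s(I) = 147 - 1*(-112)² = 147 - 1*12544 = 147 - 12544 = -12397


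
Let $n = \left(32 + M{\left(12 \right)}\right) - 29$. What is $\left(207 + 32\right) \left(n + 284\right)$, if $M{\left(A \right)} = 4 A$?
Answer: $80065$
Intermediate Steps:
$n = 51$ ($n = \left(32 + 4 \cdot 12\right) - 29 = \left(32 + 48\right) - 29 = 80 - 29 = 51$)
$\left(207 + 32\right) \left(n + 284\right) = \left(207 + 32\right) \left(51 + 284\right) = 239 \cdot 335 = 80065$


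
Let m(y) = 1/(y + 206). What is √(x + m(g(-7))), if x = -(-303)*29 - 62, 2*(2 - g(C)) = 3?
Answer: √1488215351/413 ≈ 93.408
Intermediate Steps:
g(C) = ½ (g(C) = 2 - ½*3 = 2 - 3/2 = ½)
m(y) = 1/(206 + y)
x = 8725 (x = -101*(-87) - 62 = 8787 - 62 = 8725)
√(x + m(g(-7))) = √(8725 + 1/(206 + ½)) = √(8725 + 1/(413/2)) = √(8725 + 2/413) = √(3603427/413) = √1488215351/413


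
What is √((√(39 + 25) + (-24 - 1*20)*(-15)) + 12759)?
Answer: √13427 ≈ 115.87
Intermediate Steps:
√((√(39 + 25) + (-24 - 1*20)*(-15)) + 12759) = √((√64 + (-24 - 20)*(-15)) + 12759) = √((8 - 44*(-15)) + 12759) = √((8 + 660) + 12759) = √(668 + 12759) = √13427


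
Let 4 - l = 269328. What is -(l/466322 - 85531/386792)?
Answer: 72028677795/90184809512 ≈ 0.79868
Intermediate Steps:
l = -269324 (l = 4 - 1*269328 = 4 - 269328 = -269324)
-(l/466322 - 85531/386792) = -(-269324/466322 - 85531/386792) = -(-269324*1/466322 - 85531*1/386792) = -(-134662/233161 - 85531/386792) = -1*(-72028677795/90184809512) = 72028677795/90184809512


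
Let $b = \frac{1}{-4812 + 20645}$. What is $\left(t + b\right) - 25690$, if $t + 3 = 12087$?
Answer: $- \frac{215423797}{15833} \approx -13606.0$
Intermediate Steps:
$t = 12084$ ($t = -3 + 12087 = 12084$)
$b = \frac{1}{15833} \approx 6.3159 \cdot 10^{-5}$
$\left(t + b\right) - 25690 = \left(12084 + \frac{1}{15833}\right) - 25690 = \frac{191325973}{15833} - 25690 = - \frac{215423797}{15833}$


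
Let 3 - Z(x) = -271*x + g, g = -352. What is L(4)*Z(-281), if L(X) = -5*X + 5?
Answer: 1136940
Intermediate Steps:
L(X) = 5 - 5*X
Z(x) = 355 + 271*x (Z(x) = 3 - (-271*x - 352) = 3 - (-352 - 271*x) = 3 + (352 + 271*x) = 355 + 271*x)
L(4)*Z(-281) = (5 - 5*4)*(355 + 271*(-281)) = (5 - 20)*(355 - 76151) = -15*(-75796) = 1136940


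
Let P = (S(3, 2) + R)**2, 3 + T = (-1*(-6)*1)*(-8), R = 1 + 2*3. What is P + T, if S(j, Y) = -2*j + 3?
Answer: -35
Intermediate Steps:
S(j, Y) = 3 - 2*j
R = 7 (R = 1 + 6 = 7)
T = -51 (T = -3 + (-1*(-6)*1)*(-8) = -3 + (6*1)*(-8) = -3 + 6*(-8) = -3 - 48 = -51)
P = 16 (P = ((3 - 2*3) + 7)**2 = ((3 - 6) + 7)**2 = (-3 + 7)**2 = 4**2 = 16)
P + T = 16 - 51 = -35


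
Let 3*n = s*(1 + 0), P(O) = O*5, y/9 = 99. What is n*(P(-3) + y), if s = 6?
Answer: 1752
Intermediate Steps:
y = 891 (y = 9*99 = 891)
P(O) = 5*O
n = 2 (n = (6*(1 + 0))/3 = (6*1)/3 = (1/3)*6 = 2)
n*(P(-3) + y) = 2*(5*(-3) + 891) = 2*(-15 + 891) = 2*876 = 1752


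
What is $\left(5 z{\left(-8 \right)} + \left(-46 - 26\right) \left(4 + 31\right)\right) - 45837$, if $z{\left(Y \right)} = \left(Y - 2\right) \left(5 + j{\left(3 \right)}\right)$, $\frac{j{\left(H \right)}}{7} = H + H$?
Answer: $-50707$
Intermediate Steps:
$j{\left(H \right)} = 14 H$ ($j{\left(H \right)} = 7 \left(H + H\right) = 7 \cdot 2 H = 14 H$)
$z{\left(Y \right)} = -94 + 47 Y$ ($z{\left(Y \right)} = \left(Y - 2\right) \left(5 + 14 \cdot 3\right) = \left(-2 + Y\right) \left(5 + 42\right) = \left(-2 + Y\right) 47 = -94 + 47 Y$)
$\left(5 z{\left(-8 \right)} + \left(-46 - 26\right) \left(4 + 31\right)\right) - 45837 = \left(5 \left(-94 + 47 \left(-8\right)\right) + \left(-46 - 26\right) \left(4 + 31\right)\right) - 45837 = \left(5 \left(-94 - 376\right) - 2520\right) - 45837 = \left(5 \left(-470\right) - 2520\right) - 45837 = \left(-2350 - 2520\right) - 45837 = -4870 - 45837 = -50707$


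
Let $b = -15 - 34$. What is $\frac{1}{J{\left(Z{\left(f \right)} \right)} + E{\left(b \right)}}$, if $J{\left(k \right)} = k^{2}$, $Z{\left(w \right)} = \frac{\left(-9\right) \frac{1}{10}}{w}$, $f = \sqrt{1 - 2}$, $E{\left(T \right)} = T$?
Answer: $- \frac{100}{4981} \approx -0.020076$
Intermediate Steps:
$b = -49$ ($b = -15 - 34 = -49$)
$f = i$ ($f = \sqrt{-1} = i \approx 1.0 i$)
$Z{\left(w \right)} = - \frac{9}{10 w}$ ($Z{\left(w \right)} = \frac{\left(-9\right) \frac{1}{10}}{w} = - \frac{9}{10 w}$)
$\frac{1}{J{\left(Z{\left(f \right)} \right)} + E{\left(b \right)}} = \frac{1}{\left(- \frac{9}{10 i}\right)^{2} - 49} = \frac{1}{\left(- \frac{9 \left(- i\right)}{10}\right)^{2} - 49} = \frac{1}{\left(\frac{9 i}{10}\right)^{2} - 49} = \frac{1}{- \frac{81}{100} - 49} = \frac{1}{- \frac{4981}{100}} = - \frac{100}{4981}$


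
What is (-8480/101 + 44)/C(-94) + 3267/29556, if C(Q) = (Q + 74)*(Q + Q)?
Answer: 1946854/19486435 ≈ 0.099908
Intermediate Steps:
C(Q) = 2*Q*(74 + Q) (C(Q) = (74 + Q)*(2*Q) = 2*Q*(74 + Q))
(-8480/101 + 44)/C(-94) + 3267/29556 = (-8480/101 + 44)/((2*(-94)*(74 - 94))) + 3267/29556 = (-8480/101 + 44)/((2*(-94)*(-20))) + 3267*(1/29556) = (-80*106/101 + 44)/3760 + 363/3284 = (-8480/101 + 44)*(1/3760) + 363/3284 = -4036/101*1/3760 + 363/3284 = -1009/94940 + 363/3284 = 1946854/19486435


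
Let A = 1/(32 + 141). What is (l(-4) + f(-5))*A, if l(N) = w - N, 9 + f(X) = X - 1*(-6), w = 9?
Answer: 5/173 ≈ 0.028902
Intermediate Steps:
A = 1/173 ≈ 0.0057803
f(X) = -3 + X (f(X) = -9 + (X - 1*(-6)) = -9 + (X + 6) = -9 + (6 + X) = -3 + X)
l(N) = 9 - N
(l(-4) + f(-5))*A = ((9 - 1*(-4)) + (-3 - 5))*(1/173) = ((9 + 4) - 8)*(1/173) = (13 - 8)*(1/173) = 5*(1/173) = 5/173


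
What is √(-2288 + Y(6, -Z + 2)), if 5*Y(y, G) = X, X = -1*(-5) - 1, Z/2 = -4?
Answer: 2*I*√14295/5 ≈ 47.825*I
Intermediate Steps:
Z = -8 (Z = 2*(-4) = -8)
X = 4 (X = 5 - 1 = 4)
Y(y, G) = ⅘ (Y(y, G) = (⅕)*4 = ⅘)
√(-2288 + Y(6, -Z + 2)) = √(-2288 + ⅘) = √(-11436/5) = 2*I*√14295/5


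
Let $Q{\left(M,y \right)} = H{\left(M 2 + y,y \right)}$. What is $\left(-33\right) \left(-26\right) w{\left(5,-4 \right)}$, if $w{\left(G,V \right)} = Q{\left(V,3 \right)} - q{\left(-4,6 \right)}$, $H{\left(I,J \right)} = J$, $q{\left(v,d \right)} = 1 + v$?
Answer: $5148$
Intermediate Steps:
$Q{\left(M,y \right)} = y$
$w{\left(G,V \right)} = 6$ ($w{\left(G,V \right)} = 3 - \left(1 - 4\right) = 3 - -3 = 3 + 3 = 6$)
$\left(-33\right) \left(-26\right) w{\left(5,-4 \right)} = \left(-33\right) \left(-26\right) 6 = 858 \cdot 6 = 5148$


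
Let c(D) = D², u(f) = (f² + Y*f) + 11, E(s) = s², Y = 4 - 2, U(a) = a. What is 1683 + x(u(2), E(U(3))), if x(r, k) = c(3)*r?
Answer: 1854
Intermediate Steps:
Y = 2
u(f) = 11 + f² + 2*f (u(f) = (f² + 2*f) + 11 = 11 + f² + 2*f)
x(r, k) = 9*r (x(r, k) = 3²*r = 9*r)
1683 + x(u(2), E(U(3))) = 1683 + 9*(11 + 2² + 2*2) = 1683 + 9*(11 + 4 + 4) = 1683 + 9*19 = 1683 + 171 = 1854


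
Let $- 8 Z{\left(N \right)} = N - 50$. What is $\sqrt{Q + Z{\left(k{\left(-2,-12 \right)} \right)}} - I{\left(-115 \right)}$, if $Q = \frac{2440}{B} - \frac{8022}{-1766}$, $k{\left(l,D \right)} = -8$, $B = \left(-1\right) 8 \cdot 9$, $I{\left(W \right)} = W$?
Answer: $115 + \frac{i \sqrt{620220083}}{5298} \approx 115.0 + 4.7007 i$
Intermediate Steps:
$B = -72$ ($B = \left(-8\right) 9 = -72$)
$Q = - \frac{233216}{7947}$ ($Q = \frac{2440}{-72} - \frac{8022}{-1766} = 2440 \left(- \frac{1}{72}\right) - - \frac{4011}{883} = - \frac{305}{9} + \frac{4011}{883} = - \frac{233216}{7947} \approx -29.346$)
$Z{\left(N \right)} = \frac{25}{4} - \frac{N}{8}$ ($Z{\left(N \right)} = - \frac{N - 50}{8} = - \frac{-50 + N}{8} = \frac{25}{4} - \frac{N}{8}$)
$\sqrt{Q + Z{\left(k{\left(-2,-12 \right)} \right)}} - I{\left(-115 \right)} = \sqrt{- \frac{233216}{7947} + \left(\frac{25}{4} - -1\right)} - -115 = \sqrt{- \frac{233216}{7947} + \left(\frac{25}{4} + 1\right)} + 115 = \sqrt{- \frac{233216}{7947} + \frac{29}{4}} + 115 = \sqrt{- \frac{702401}{31788}} + 115 = \frac{i \sqrt{620220083}}{5298} + 115 = 115 + \frac{i \sqrt{620220083}}{5298}$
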